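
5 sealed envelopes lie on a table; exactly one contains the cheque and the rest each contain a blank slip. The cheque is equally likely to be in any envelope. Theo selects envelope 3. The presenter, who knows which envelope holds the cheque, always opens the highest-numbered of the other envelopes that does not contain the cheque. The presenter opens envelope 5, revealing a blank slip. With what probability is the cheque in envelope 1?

Consider each possible location of the cheque in turn.
If it is in any of envelopes 1, 2, 3, and 4 (prior 1/5 each): envelope 5 is the highest-numbered option available, probability 1; weight (1/5)·1 = 1/5 each.
If it is in envelope 5 (prior 1/5): the presenter opened envelope 5, so this case is ruled out; weight (1/5)·0 = 0.
The weights sum to 4/5.
So P(the cheque in envelope 1 | the presenter opened envelope 5) = (1/5) / (4/5) = 1/4.

1/4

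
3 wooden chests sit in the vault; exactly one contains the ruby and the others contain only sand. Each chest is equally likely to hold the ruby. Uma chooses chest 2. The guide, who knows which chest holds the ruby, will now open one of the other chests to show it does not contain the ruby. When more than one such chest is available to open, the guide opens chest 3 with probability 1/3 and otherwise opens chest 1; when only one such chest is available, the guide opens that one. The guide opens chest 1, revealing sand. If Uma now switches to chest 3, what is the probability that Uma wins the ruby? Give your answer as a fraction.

Apply Bayes' rule, conditioning on where the ruby actually is.
If it is in chest 1 (prior 1/3): the guide opened chest 1, so this case is ruled out; weight (1/3)·0 = 0.
If it is in chest 2 (prior 1/3): chest 3 is available but not opened, probability 2/3; weight (1/3)·(2/3) = 2/9.
If it is in chest 3 (prior 1/3): only chest 1 is available, probability 1; weight (1/3)·1 = 1/3.
The weights sum to 5/9.
So P(the ruby in chest 3 | the guide opened chest 1) = (1/3) / (5/9) = 3/5.

3/5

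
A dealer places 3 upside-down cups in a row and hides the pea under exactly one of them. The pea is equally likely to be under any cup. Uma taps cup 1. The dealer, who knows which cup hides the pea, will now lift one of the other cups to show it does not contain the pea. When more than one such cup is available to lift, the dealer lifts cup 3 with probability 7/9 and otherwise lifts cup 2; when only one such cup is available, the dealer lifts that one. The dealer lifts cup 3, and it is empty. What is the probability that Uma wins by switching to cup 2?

9/16

Apply Bayes' rule, conditioning on where the pea actually is.
If it is under cup 1 (prior 1/3): cup 3 is available, opened with probability 7/9; weight (1/3)·(7/9) = 7/27.
If it is under cup 2 (prior 1/3): only cup 3 is available, probability 1; weight (1/3)·1 = 1/3.
If it is under cup 3 (prior 1/3): the dealer opened cup 3, so this case is ruled out; weight (1/3)·0 = 0.
The weights sum to 16/27.
So P(the pea under cup 2 | the dealer opened cup 3) = (1/3) / (16/27) = 9/16.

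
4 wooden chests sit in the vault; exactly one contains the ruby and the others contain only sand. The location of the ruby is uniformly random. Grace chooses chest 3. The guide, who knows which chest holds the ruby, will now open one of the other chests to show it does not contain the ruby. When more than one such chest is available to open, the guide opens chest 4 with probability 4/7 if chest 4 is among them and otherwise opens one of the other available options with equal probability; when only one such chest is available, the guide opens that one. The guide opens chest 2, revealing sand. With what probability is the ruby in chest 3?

Consider each possible location of the ruby in turn.
If it is in chest 1 (prior 1/4): chest 4 is available but not opened, probability 3/7; weight (1/4)·(3/7) = 3/28.
If it is in chest 2 (prior 1/4): the guide opened chest 2, so this case is ruled out; weight (1/4)·0 = 0.
If it is in chest 3 (prior 1/4): chest 4 is available but not opened; chest 2 gets probability (1 − 4/7)/2 = 3/14; weight (1/4)·(3/14) = 3/56.
If it is in chest 4 (prior 1/4): chest 4 holds the prize so is unavailable; the guide chooses uniformly among the 2 others, probability 1/2; weight (1/4)·(1/2) = 1/8.
The weights sum to 2/7.
So P(the ruby in chest 3 | the guide opened chest 2) = (3/56) / (2/7) = 3/16.

3/16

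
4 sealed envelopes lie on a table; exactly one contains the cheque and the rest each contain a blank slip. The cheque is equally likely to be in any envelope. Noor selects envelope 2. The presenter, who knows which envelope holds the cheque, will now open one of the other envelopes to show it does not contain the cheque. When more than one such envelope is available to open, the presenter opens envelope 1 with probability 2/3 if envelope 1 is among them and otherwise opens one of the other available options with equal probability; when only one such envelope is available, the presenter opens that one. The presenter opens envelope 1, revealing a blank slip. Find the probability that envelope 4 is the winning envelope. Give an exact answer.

1/3

Consider each possible location of the cheque in turn.
If it is in envelope 1 (prior 1/4): the presenter opened envelope 1, so this case is ruled out; weight (1/4)·0 = 0.
If it is in any of envelopes 2, 3, and 4 (prior 1/4 each): envelope 1 is available, opened with probability 2/3; weight (1/4)·(2/3) = 1/6 each.
The weights sum to 1/2.
So P(the cheque in envelope 4 | the presenter opened envelope 1) = (1/6) / (1/2) = 1/3.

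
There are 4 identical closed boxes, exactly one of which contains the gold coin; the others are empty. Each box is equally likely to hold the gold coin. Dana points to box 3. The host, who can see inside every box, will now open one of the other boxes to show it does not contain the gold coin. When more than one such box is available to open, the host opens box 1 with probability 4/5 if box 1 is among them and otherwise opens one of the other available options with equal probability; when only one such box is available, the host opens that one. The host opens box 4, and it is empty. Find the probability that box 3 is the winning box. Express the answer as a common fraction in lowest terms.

Condition on the true location of the gold coin.
If it is in box 1 (prior 1/4): box 1 holds the prize so is unavailable; the host chooses uniformly among the 2 others, probability 1/2; weight (1/4)·(1/2) = 1/8.
If it is in box 2 (prior 1/4): box 1 is available but not opened, probability 1/5; weight (1/4)·(1/5) = 1/20.
If it is in box 3 (prior 1/4): box 1 is available but not opened; box 4 gets probability (1 − 4/5)/2 = 1/10; weight (1/4)·(1/10) = 1/40.
If it is in box 4 (prior 1/4): the host opened box 4, so this case is ruled out; weight (1/4)·0 = 0.
The weights sum to 1/5.
So P(the gold coin in box 3 | the host opened box 4) = (1/40) / (1/5) = 1/8.

1/8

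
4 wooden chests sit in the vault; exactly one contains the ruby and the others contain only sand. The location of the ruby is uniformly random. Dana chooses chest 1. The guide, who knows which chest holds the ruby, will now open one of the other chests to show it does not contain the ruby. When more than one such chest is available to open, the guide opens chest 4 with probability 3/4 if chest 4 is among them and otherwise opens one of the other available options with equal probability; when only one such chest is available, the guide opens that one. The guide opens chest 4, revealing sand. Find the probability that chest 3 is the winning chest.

Consider each possible location of the ruby in turn.
If it is in any of chests 1, 2, and 3 (prior 1/4 each): chest 4 is available, opened with probability 3/4; weight (1/4)·(3/4) = 3/16 each.
If it is in chest 4 (prior 1/4): the guide opened chest 4, so this case is ruled out; weight (1/4)·0 = 0.
The weights sum to 9/16.
So P(the ruby in chest 3 | the guide opened chest 4) = (3/16) / (9/16) = 1/3.

1/3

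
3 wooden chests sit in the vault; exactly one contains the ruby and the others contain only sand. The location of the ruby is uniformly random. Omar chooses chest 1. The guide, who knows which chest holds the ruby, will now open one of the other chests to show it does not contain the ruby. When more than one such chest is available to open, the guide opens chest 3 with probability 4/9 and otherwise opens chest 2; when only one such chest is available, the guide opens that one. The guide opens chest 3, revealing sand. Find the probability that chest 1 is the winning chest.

4/13

Condition on the true location of the ruby.
If it is in chest 1 (prior 1/3): chest 3 is available, opened with probability 4/9; weight (1/3)·(4/9) = 4/27.
If it is in chest 2 (prior 1/3): only chest 3 is available, probability 1; weight (1/3)·1 = 1/3.
If it is in chest 3 (prior 1/3): the guide opened chest 3, so this case is ruled out; weight (1/3)·0 = 0.
The weights sum to 13/27.
So P(the ruby in chest 1 | the guide opened chest 3) = (4/27) / (13/27) = 4/13.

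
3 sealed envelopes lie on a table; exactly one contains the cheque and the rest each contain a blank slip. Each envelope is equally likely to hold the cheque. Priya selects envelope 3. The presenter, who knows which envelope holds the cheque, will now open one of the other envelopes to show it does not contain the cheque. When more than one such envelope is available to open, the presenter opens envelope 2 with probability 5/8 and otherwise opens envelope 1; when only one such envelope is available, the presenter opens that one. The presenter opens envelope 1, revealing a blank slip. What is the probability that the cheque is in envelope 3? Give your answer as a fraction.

3/11

Condition on the true location of the cheque.
If it is in envelope 1 (prior 1/3): the presenter opened envelope 1, so this case is ruled out; weight (1/3)·0 = 0.
If it is in envelope 2 (prior 1/3): only envelope 1 is available, probability 1; weight (1/3)·1 = 1/3.
If it is in envelope 3 (prior 1/3): envelope 2 is available but not opened, probability 3/8; weight (1/3)·(3/8) = 1/8.
The weights sum to 11/24.
So P(the cheque in envelope 3 | the presenter opened envelope 1) = (1/8) / (11/24) = 3/11.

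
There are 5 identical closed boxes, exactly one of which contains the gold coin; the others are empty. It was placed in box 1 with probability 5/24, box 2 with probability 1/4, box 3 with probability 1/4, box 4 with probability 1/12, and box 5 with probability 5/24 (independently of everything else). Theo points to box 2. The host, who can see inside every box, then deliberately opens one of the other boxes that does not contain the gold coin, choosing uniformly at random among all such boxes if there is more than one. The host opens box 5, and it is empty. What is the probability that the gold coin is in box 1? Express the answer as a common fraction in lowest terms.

Consider each possible location of the gold coin in turn.
If it is in box 1 (prior 5/24): the host has 3 equally likely choices, so probability 1/3; weight (5/24)·(1/3) = 5/72.
If it is in box 2 (prior 1/4): the host has 4 equally likely choices, so probability 1/4; weight (1/4)·(1/4) = 1/16.
If it is in box 3 (prior 1/4): the host has 3 equally likely choices, so probability 1/3; weight (1/4)·(1/3) = 1/12.
If it is in box 4 (prior 1/12): the host has 3 equally likely choices, so probability 1/3; weight (1/12)·(1/3) = 1/36.
If it is in box 5 (prior 5/24): the host opened box 5, so this case is ruled out; weight (5/24)·0 = 0.
The weights sum to 35/144.
So P(the gold coin in box 1 | the host opened box 5) = (5/72) / (35/144) = 2/7.

2/7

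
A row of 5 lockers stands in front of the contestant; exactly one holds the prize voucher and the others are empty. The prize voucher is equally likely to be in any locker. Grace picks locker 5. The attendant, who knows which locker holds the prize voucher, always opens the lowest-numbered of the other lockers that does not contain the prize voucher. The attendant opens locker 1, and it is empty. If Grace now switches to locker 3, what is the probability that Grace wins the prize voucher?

1/4

Apply Bayes' rule, conditioning on where the prize voucher actually is.
If it is in locker 1 (prior 1/5): the attendant opened locker 1, so this case is ruled out; weight (1/5)·0 = 0.
If it is in any of lockers 2, 3, 4, and 5 (prior 1/5 each): locker 1 is the lowest-numbered option available, probability 1; weight (1/5)·1 = 1/5 each.
The weights sum to 4/5.
So P(the prize voucher in locker 3 | the attendant opened locker 1) = (1/5) / (4/5) = 1/4.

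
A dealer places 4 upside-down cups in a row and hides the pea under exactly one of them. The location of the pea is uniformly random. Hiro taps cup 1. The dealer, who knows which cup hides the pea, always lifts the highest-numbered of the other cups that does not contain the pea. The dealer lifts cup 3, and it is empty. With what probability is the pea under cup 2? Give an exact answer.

0

Condition on the true location of the pea.
If it is under either of cups 1 and 2 (prior 1/4 each): the dealer would have opened cup 4 instead, probability 0; weight (1/4)·0 = 0 each.
If it is under cup 3 (prior 1/4): the dealer opened cup 3, so this case is ruled out; weight (1/4)·0 = 0.
If it is under cup 4 (prior 1/4): cup 3 is the highest-numbered option available, probability 1; weight (1/4)·1 = 1/4.
The weights sum to 1/4.
So P(the pea under cup 2 | the dealer opened cup 3) = 0 / (1/4) = 0.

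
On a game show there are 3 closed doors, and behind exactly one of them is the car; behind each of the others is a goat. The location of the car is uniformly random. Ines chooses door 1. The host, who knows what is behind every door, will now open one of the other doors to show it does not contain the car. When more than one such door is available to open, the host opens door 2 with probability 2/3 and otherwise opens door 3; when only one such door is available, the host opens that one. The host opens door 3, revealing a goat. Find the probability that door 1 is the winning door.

Consider each possible location of the car in turn.
If it is behind door 1 (prior 1/3): door 2 is available but not opened, probability 1/3; weight (1/3)·(1/3) = 1/9.
If it is behind door 2 (prior 1/3): only door 3 is available, probability 1; weight (1/3)·1 = 1/3.
If it is behind door 3 (prior 1/3): the host opened door 3, so this case is ruled out; weight (1/3)·0 = 0.
The weights sum to 4/9.
So P(the car behind door 1 | the host opened door 3) = (1/9) / (4/9) = 1/4.

1/4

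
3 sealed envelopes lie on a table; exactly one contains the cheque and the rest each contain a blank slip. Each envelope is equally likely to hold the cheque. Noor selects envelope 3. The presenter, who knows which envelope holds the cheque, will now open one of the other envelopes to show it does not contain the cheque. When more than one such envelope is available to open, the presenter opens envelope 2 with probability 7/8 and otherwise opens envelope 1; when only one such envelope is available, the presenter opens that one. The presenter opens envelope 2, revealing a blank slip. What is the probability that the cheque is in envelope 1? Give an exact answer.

Consider each possible location of the cheque in turn.
If it is in envelope 1 (prior 1/3): only envelope 2 is available, probability 1; weight (1/3)·1 = 1/3.
If it is in envelope 2 (prior 1/3): the presenter opened envelope 2, so this case is ruled out; weight (1/3)·0 = 0.
If it is in envelope 3 (prior 1/3): envelope 2 is available, opened with probability 7/8; weight (1/3)·(7/8) = 7/24.
The weights sum to 5/8.
So P(the cheque in envelope 1 | the presenter opened envelope 2) = (1/3) / (5/8) = 8/15.

8/15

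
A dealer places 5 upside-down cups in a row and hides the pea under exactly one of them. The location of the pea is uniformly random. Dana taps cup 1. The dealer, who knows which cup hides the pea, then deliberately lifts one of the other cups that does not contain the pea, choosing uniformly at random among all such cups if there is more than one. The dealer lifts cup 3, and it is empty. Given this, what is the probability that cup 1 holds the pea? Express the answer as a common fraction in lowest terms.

1/5

Condition on the true location of the pea.
If it is under cup 1 (prior 1/5): the dealer has 4 equally likely choices, so probability 1/4; weight (1/5)·(1/4) = 1/20.
If it is under any of cups 2, 4, and 5 (prior 1/5 each): the dealer has 3 equally likely choices, so probability 1/3; weight (1/5)·(1/3) = 1/15 each.
If it is under cup 3 (prior 1/5): the dealer opened cup 3, so this case is ruled out; weight (1/5)·0 = 0.
The weights sum to 1/4.
So P(the pea under cup 1 | the dealer opened cup 3) = (1/20) / (1/4) = 1/5.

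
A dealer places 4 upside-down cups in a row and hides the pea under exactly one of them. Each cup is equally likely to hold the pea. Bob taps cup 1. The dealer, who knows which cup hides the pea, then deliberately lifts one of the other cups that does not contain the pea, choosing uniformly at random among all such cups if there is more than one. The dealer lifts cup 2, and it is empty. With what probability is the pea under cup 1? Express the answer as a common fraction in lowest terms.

1/4

Consider each possible location of the pea in turn.
If it is under cup 1 (prior 1/4): the dealer has 3 equally likely choices, so probability 1/3; weight (1/4)·(1/3) = 1/12.
If it is under cup 2 (prior 1/4): the dealer opened cup 2, so this case is ruled out; weight (1/4)·0 = 0.
If it is under either of cups 3 and 4 (prior 1/4 each): the dealer has 2 equally likely choices, so probability 1/2; weight (1/4)·(1/2) = 1/8 each.
The weights sum to 1/3.
So P(the pea under cup 1 | the dealer opened cup 2) = (1/12) / (1/3) = 1/4.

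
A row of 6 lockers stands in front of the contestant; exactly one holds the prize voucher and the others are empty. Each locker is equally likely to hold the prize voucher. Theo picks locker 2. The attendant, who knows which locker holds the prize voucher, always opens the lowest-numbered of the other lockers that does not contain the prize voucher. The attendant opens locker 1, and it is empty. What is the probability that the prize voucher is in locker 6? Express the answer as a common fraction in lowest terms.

Apply Bayes' rule, conditioning on where the prize voucher actually is.
If it is in locker 1 (prior 1/6): the attendant opened locker 1, so this case is ruled out; weight (1/6)·0 = 0.
If it is in any of lockers 2, 3, 4, 5, and 6 (prior 1/6 each): locker 1 is the lowest-numbered option available, probability 1; weight (1/6)·1 = 1/6 each.
The weights sum to 5/6.
So P(the prize voucher in locker 6 | the attendant opened locker 1) = (1/6) / (5/6) = 1/5.

1/5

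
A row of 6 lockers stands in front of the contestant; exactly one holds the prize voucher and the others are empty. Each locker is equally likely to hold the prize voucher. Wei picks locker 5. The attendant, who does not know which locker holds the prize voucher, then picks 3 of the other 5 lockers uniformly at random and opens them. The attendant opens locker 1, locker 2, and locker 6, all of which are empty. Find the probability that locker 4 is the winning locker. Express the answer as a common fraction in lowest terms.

1/3

Apply Bayes' rule, conditioning on where the prize voucher actually is.
If it is in any of lockers 1, 2, and 6 (prior 1/6 each): that locker was opened and seen not to hold the prize — ruled out; weight (1/6)·0 = 0 each.
If it is in any of lockers 3, 4, and 5 (prior 1/6 each): the attendant picks exactly this set with probability 1/10 regardless, and none is the prize; weight (1/6)·(1/10) = 1/60 each.
The weights sum to 1/20.
So P(the prize voucher in locker 4 | the attendant opened locker 1, locker 2, and locker 6) = (1/60) / (1/20) = 1/3.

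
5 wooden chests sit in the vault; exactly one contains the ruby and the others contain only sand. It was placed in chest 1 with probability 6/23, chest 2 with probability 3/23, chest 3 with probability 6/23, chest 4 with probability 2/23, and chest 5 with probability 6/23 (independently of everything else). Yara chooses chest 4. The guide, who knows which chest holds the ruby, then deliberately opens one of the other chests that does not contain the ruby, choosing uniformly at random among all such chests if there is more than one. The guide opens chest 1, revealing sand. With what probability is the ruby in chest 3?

Condition on the true location of the ruby.
If it is in chest 1 (prior 6/23): the guide opened chest 1, so this case is ruled out; weight (6/23)·0 = 0.
If it is in chest 2 (prior 3/23): the guide has 3 equally likely choices, so probability 1/3; weight (3/23)·(1/3) = 1/23.
If it is in either of chests 3 and 5 (prior 6/23 each): the guide has 3 equally likely choices, so probability 1/3; weight (6/23)·(1/3) = 2/23 each.
If it is in chest 4 (prior 2/23): the guide has 4 equally likely choices, so probability 1/4; weight (2/23)·(1/4) = 1/46.
The weights sum to 11/46.
So P(the ruby in chest 3 | the guide opened chest 1) = (2/23) / (11/46) = 4/11.

4/11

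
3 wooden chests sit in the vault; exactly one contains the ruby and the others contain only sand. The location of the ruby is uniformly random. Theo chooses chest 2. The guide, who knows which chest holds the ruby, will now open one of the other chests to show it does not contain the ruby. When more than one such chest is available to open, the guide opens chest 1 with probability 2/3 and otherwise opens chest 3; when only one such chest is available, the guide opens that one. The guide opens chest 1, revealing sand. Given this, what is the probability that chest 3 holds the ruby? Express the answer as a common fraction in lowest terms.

3/5

Condition on the true location of the ruby.
If it is in chest 1 (prior 1/3): the guide opened chest 1, so this case is ruled out; weight (1/3)·0 = 0.
If it is in chest 2 (prior 1/3): chest 1 is available, opened with probability 2/3; weight (1/3)·(2/3) = 2/9.
If it is in chest 3 (prior 1/3): only chest 1 is available, probability 1; weight (1/3)·1 = 1/3.
The weights sum to 5/9.
So P(the ruby in chest 3 | the guide opened chest 1) = (1/3) / (5/9) = 3/5.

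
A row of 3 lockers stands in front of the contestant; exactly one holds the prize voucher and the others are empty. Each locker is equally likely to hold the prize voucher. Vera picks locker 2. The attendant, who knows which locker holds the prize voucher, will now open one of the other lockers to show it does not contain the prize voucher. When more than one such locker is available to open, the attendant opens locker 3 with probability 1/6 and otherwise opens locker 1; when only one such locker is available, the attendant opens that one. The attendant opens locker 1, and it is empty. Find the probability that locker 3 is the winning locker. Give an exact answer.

Condition on the true location of the prize voucher.
If it is in locker 1 (prior 1/3): the attendant opened locker 1, so this case is ruled out; weight (1/3)·0 = 0.
If it is in locker 2 (prior 1/3): locker 3 is available but not opened, probability 5/6; weight (1/3)·(5/6) = 5/18.
If it is in locker 3 (prior 1/3): only locker 1 is available, probability 1; weight (1/3)·1 = 1/3.
The weights sum to 11/18.
So P(the prize voucher in locker 3 | the attendant opened locker 1) = (1/3) / (11/18) = 6/11.

6/11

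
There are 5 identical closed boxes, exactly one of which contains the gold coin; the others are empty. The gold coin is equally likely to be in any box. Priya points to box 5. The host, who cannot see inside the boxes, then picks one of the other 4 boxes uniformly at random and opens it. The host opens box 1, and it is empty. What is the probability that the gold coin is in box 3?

1/4

Because the host chose which box to open without knowing where the gold coin is, the choice is independent of the prize location. Learning that box 1 does not hold the gold coin simply rules out that one location and leaves the remaining 4 boxes still equally likely by symmetry.
So P(the gold coin in box 3) = 1/4.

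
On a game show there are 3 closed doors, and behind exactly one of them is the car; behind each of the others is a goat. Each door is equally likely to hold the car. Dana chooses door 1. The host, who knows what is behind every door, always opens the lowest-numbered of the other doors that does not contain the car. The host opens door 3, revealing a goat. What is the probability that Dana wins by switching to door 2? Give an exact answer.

1

Condition on the true location of the car.
If it is behind door 1 (prior 1/3): the host would have opened door 2 instead, probability 0; weight (1/3)·0 = 0.
If it is behind door 2 (prior 1/3): door 3 is the lowest-numbered option available, probability 1; weight (1/3)·1 = 1/3.
If it is behind door 3 (prior 1/3): the host opened door 3, so this case is ruled out; weight (1/3)·0 = 0.
The weights sum to 1/3.
So P(the car behind door 2 | the host opened door 3) = (1/3) / (1/3) = 1.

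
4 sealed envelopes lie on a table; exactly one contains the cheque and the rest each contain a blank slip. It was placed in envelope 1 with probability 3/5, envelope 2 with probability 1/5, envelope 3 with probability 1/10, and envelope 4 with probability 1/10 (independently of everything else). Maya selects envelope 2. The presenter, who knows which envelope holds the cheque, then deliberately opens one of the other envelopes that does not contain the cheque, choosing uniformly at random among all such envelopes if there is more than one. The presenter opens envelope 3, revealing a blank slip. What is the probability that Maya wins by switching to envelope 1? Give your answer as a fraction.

18/25

Consider each possible location of the cheque in turn.
If it is in envelope 1 (prior 3/5): the presenter has 2 equally likely choices, so probability 1/2; weight (3/5)·(1/2) = 3/10.
If it is in envelope 2 (prior 1/5): the presenter has 3 equally likely choices, so probability 1/3; weight (1/5)·(1/3) = 1/15.
If it is in envelope 3 (prior 1/10): the presenter opened envelope 3, so this case is ruled out; weight (1/10)·0 = 0.
If it is in envelope 4 (prior 1/10): the presenter has 2 equally likely choices, so probability 1/2; weight (1/10)·(1/2) = 1/20.
The weights sum to 5/12.
So P(the cheque in envelope 1 | the presenter opened envelope 3) = (3/10) / (5/12) = 18/25.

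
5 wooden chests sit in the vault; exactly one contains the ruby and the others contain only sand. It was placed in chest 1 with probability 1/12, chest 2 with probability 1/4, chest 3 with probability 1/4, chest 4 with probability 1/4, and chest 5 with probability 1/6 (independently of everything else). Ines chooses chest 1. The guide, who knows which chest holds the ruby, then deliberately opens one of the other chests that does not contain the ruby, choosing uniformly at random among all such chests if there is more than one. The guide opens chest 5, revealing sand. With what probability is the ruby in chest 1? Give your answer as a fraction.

1/13

Condition on the true location of the ruby.
If it is in chest 1 (prior 1/12): the guide has 4 equally likely choices, so probability 1/4; weight (1/12)·(1/4) = 1/48.
If it is in any of chests 2, 3, and 4 (prior 1/4 each): the guide has 3 equally likely choices, so probability 1/3; weight (1/4)·(1/3) = 1/12 each.
If it is in chest 5 (prior 1/6): the guide opened chest 5, so this case is ruled out; weight (1/6)·0 = 0.
The weights sum to 13/48.
So P(the ruby in chest 1 | the guide opened chest 5) = (1/48) / (13/48) = 1/13.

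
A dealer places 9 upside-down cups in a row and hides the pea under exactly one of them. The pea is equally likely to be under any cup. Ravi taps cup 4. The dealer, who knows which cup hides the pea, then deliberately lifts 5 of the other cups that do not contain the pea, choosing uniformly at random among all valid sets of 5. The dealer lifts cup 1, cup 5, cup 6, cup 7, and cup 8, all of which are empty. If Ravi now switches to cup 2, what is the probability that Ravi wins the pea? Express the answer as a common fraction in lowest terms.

Consider each possible location of the pea in turn.
If it is under any of cups 1, 5, 6, 7, and 8 (prior 1/9 each): that cup was opened and seen not to hold the prize — ruled out; weight (1/9)·0 = 0 each.
If it is under any of cups 2, 3, and 9 (prior 1/9 each): the dealer has 21 equally likely choices, so probability 1/21; weight (1/9)·(1/21) = 1/189 each.
If it is under cup 4 (prior 1/9): the dealer has 56 equally likely choices, so probability 1/56; weight (1/9)·(1/56) = 1/504.
The weights sum to 1/56.
So P(the pea under cup 2 | the dealer opened cup 1, cup 5, cup 6, cup 7, and cup 8) = (1/189) / (1/56) = 8/27.

8/27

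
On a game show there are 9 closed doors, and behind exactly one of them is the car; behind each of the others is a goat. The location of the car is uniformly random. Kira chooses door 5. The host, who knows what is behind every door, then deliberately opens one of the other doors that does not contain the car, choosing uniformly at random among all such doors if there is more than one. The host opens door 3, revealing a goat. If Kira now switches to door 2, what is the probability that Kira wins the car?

Condition on the true location of the car.
If it is behind any of doors 1, 2, 4, 6, 7, 8, and 9 (prior 1/9 each): the host has 7 equally likely choices, so probability 1/7; weight (1/9)·(1/7) = 1/63 each.
If it is behind door 3 (prior 1/9): the host opened door 3, so this case is ruled out; weight (1/9)·0 = 0.
If it is behind door 5 (prior 1/9): the host has 8 equally likely choices, so probability 1/8; weight (1/9)·(1/8) = 1/72.
The weights sum to 1/8.
So P(the car behind door 2 | the host opened door 3) = (1/63) / (1/8) = 8/63.

8/63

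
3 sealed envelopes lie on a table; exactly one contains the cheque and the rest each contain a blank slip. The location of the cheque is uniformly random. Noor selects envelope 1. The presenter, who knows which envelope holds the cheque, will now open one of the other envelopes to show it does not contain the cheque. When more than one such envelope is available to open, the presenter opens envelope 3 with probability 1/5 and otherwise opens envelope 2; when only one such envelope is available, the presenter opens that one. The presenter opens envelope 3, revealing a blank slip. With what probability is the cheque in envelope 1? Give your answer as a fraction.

1/6

Apply Bayes' rule, conditioning on where the cheque actually is.
If it is in envelope 1 (prior 1/3): envelope 3 is available, opened with probability 1/5; weight (1/3)·(1/5) = 1/15.
If it is in envelope 2 (prior 1/3): only envelope 3 is available, probability 1; weight (1/3)·1 = 1/3.
If it is in envelope 3 (prior 1/3): the presenter opened envelope 3, so this case is ruled out; weight (1/3)·0 = 0.
The weights sum to 2/5.
So P(the cheque in envelope 1 | the presenter opened envelope 3) = (1/15) / (2/5) = 1/6.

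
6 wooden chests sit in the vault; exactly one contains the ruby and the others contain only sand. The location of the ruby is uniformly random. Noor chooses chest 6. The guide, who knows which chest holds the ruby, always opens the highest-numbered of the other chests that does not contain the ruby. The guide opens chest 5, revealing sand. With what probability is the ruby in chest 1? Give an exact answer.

1/5

Condition on the true location of the ruby.
If it is in any of chests 1, 2, 3, 4, and 6 (prior 1/6 each): chest 5 is the highest-numbered option available, probability 1; weight (1/6)·1 = 1/6 each.
If it is in chest 5 (prior 1/6): the guide opened chest 5, so this case is ruled out; weight (1/6)·0 = 0.
The weights sum to 5/6.
So P(the ruby in chest 1 | the guide opened chest 5) = (1/6) / (5/6) = 1/5.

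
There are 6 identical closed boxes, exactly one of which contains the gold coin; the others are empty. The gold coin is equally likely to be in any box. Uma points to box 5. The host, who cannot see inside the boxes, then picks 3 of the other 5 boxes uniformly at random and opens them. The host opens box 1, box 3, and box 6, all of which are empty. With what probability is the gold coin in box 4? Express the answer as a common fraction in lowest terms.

1/3

Apply Bayes' rule, conditioning on where the gold coin actually is.
If it is in any of boxes 1, 3, and 6 (prior 1/6 each): that box was opened and seen not to hold the prize — ruled out; weight (1/6)·0 = 0 each.
If it is in any of boxes 2, 4, and 5 (prior 1/6 each): the host picks exactly this set with probability 1/10 regardless, and none is the prize; weight (1/6)·(1/10) = 1/60 each.
The weights sum to 1/20.
So P(the gold coin in box 4 | the host opened box 1, box 3, and box 6) = (1/60) / (1/20) = 1/3.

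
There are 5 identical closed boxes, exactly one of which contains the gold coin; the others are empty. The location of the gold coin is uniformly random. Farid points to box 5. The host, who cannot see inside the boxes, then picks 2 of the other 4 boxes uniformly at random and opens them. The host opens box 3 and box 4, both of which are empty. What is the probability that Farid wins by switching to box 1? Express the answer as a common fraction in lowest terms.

Consider each possible location of the gold coin in turn.
If it is in any of boxes 1, 2, and 5 (prior 1/5 each): the host picks exactly this set with probability 1/6 regardless, and none is the prize; weight (1/5)·(1/6) = 1/30 each.
If it is in either of boxes 3 and 4 (prior 1/5 each): that box was opened and seen not to hold the prize — ruled out; weight (1/5)·0 = 0 each.
The weights sum to 1/10.
So P(the gold coin in box 1 | the host opened box 3 and box 4) = (1/30) / (1/10) = 1/3.

1/3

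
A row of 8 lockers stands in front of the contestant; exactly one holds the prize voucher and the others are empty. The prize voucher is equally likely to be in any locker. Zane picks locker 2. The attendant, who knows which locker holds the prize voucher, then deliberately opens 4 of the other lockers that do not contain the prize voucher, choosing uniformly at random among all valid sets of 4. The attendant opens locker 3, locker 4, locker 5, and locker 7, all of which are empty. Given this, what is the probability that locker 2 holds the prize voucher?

Condition on the true location of the prize voucher.
If it is in any of lockers 1, 6, and 8 (prior 1/8 each): the attendant has 15 equally likely choices, so probability 1/15; weight (1/8)·(1/15) = 1/120 each.
If it is in locker 2 (prior 1/8): the attendant has 35 equally likely choices, so probability 1/35; weight (1/8)·(1/35) = 1/280.
If it is in any of lockers 3, 4, 5, and 7 (prior 1/8 each): that locker was opened and seen not to hold the prize — ruled out; weight (1/8)·0 = 0 each.
The weights sum to 1/35.
So P(the prize voucher in locker 2 | the attendant opened locker 3, locker 4, locker 5, and locker 7) = (1/280) / (1/35) = 1/8.

1/8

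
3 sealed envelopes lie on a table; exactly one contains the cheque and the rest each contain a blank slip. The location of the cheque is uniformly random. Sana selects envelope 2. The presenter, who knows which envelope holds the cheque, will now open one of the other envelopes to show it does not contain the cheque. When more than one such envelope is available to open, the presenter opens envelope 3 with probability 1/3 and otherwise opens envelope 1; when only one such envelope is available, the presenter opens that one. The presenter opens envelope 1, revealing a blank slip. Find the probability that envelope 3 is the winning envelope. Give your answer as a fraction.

3/5

Condition on the true location of the cheque.
If it is in envelope 1 (prior 1/3): the presenter opened envelope 1, so this case is ruled out; weight (1/3)·0 = 0.
If it is in envelope 2 (prior 1/3): envelope 3 is available but not opened, probability 2/3; weight (1/3)·(2/3) = 2/9.
If it is in envelope 3 (prior 1/3): only envelope 1 is available, probability 1; weight (1/3)·1 = 1/3.
The weights sum to 5/9.
So P(the cheque in envelope 3 | the presenter opened envelope 1) = (1/3) / (5/9) = 3/5.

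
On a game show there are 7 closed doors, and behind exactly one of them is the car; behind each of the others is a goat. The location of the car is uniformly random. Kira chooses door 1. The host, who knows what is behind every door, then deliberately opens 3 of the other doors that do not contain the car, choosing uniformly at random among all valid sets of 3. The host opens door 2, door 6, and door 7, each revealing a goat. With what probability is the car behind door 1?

Consider each possible location of the car in turn.
If it is behind door 1 (prior 1/7): the host has 20 equally likely choices, so probability 1/20; weight (1/7)·(1/20) = 1/140.
If it is behind any of doors 2, 6, and 7 (prior 1/7 each): that door was opened and seen not to hold the prize — ruled out; weight (1/7)·0 = 0 each.
If it is behind any of doors 3, 4, and 5 (prior 1/7 each): the host has 10 equally likely choices, so probability 1/10; weight (1/7)·(1/10) = 1/70 each.
The weights sum to 1/20.
So P(the car behind door 1 | the host opened door 2, door 6, and door 7) = (1/140) / (1/20) = 1/7.

1/7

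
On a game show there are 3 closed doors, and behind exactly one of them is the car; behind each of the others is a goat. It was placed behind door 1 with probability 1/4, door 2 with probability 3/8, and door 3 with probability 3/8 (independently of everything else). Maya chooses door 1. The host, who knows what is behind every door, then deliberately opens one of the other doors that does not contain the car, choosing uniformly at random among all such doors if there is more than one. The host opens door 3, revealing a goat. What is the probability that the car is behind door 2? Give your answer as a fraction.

Condition on the true location of the car.
If it is behind door 1 (prior 1/4): the host has 2 equally likely choices, so probability 1/2; weight (1/4)·(1/2) = 1/8.
If it is behind door 2 (prior 3/8): the host has no choice, probability 1; weight (3/8)·1 = 3/8.
If it is behind door 3 (prior 3/8): the host opened door 3, so this case is ruled out; weight (3/8)·0 = 0.
The weights sum to 1/2.
So P(the car behind door 2 | the host opened door 3) = (3/8) / (1/2) = 3/4.

3/4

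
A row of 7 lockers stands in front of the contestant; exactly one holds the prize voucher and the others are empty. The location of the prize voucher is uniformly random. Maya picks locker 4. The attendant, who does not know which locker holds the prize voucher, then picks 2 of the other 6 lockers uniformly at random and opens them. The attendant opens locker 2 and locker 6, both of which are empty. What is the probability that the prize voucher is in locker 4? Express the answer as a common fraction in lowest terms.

1/5

Apply Bayes' rule, conditioning on where the prize voucher actually is.
If it is in any of lockers 1, 3, 4, 5, and 7 (prior 1/7 each): the attendant picks exactly this set with probability 1/15 regardless, and none is the prize; weight (1/7)·(1/15) = 1/105 each.
If it is in either of lockers 2 and 6 (prior 1/7 each): that locker was opened and seen not to hold the prize — ruled out; weight (1/7)·0 = 0 each.
The weights sum to 1/21.
So P(the prize voucher in locker 4 | the attendant opened locker 2 and locker 6) = (1/105) / (1/21) = 1/5.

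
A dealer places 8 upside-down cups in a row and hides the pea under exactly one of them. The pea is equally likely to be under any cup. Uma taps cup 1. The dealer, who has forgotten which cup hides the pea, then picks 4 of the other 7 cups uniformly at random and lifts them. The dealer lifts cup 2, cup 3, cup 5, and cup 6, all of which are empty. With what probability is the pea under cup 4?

1/4

Condition on the true location of the pea.
If it is under any of cups 1, 4, 7, and 8 (prior 1/8 each): the dealer picks exactly this set with probability 1/35 regardless, and none is the prize; weight (1/8)·(1/35) = 1/280 each.
If it is under any of cups 2, 3, 5, and 6 (prior 1/8 each): that cup was opened and seen not to hold the prize — ruled out; weight (1/8)·0 = 0 each.
The weights sum to 1/70.
So P(the pea under cup 4 | the dealer opened cup 2, cup 3, cup 5, and cup 6) = (1/280) / (1/70) = 1/4.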